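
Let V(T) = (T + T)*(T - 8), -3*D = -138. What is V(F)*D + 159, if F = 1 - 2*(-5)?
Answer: 3195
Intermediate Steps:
D = 46 (D = -1/3*(-138) = 46)
F = 11 (F = 1 + 10 = 11)
V(T) = 2*T*(-8 + T) (V(T) = (2*T)*(-8 + T) = 2*T*(-8 + T))
V(F)*D + 159 = (2*11*(-8 + 11))*46 + 159 = (2*11*3)*46 + 159 = 66*46 + 159 = 3036 + 159 = 3195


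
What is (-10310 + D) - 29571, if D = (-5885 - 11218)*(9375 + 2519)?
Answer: -203462963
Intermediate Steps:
D = -203423082 (D = -17103*11894 = -203423082)
(-10310 + D) - 29571 = (-10310 - 203423082) - 29571 = -203433392 - 29571 = -203462963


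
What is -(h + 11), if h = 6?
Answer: -17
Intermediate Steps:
-(h + 11) = -(6 + 11) = -1*17 = -17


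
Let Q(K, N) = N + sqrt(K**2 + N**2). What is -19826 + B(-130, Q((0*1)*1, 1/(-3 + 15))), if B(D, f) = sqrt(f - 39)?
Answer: -19826 + I*sqrt(1398)/6 ≈ -19826.0 + 6.2316*I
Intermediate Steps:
B(D, f) = sqrt(-39 + f)
-19826 + B(-130, Q((0*1)*1, 1/(-3 + 15))) = -19826 + sqrt(-39 + (1/(-3 + 15) + sqrt(((0*1)*1)**2 + (1/(-3 + 15))**2))) = -19826 + sqrt(-39 + (1/12 + sqrt((0*1)**2 + (1/12)**2))) = -19826 + sqrt(-39 + (1/12 + sqrt(0**2 + (1/12)**2))) = -19826 + sqrt(-39 + (1/12 + sqrt(0 + 1/144))) = -19826 + sqrt(-39 + (1/12 + sqrt(1/144))) = -19826 + sqrt(-39 + (1/12 + 1/12)) = -19826 + sqrt(-39 + 1/6) = -19826 + sqrt(-233/6) = -19826 + I*sqrt(1398)/6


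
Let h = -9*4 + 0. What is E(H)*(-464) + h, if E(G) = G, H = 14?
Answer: -6532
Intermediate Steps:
h = -36 (h = -36 + 0 = -36)
E(H)*(-464) + h = 14*(-464) - 36 = -6496 - 36 = -6532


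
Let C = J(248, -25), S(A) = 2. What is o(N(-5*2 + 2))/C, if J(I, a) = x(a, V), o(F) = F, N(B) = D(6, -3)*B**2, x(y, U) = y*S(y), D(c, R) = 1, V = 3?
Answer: -32/25 ≈ -1.2800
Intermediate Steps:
x(y, U) = 2*y (x(y, U) = y*2 = 2*y)
N(B) = B**2 (N(B) = 1*B**2 = B**2)
J(I, a) = 2*a
C = -50 (C = 2*(-25) = -50)
o(N(-5*2 + 2))/C = (-5*2 + 2)**2/(-50) = (-10 + 2)**2*(-1/50) = (-8)**2*(-1/50) = 64*(-1/50) = -32/25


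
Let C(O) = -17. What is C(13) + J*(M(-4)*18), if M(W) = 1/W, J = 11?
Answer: -133/2 ≈ -66.500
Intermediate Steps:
C(13) + J*(M(-4)*18) = -17 + 11*(18/(-4)) = -17 + 11*(-¼*18) = -17 + 11*(-9/2) = -17 - 99/2 = -133/2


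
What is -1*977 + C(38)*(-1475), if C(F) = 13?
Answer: -20152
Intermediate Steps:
-1*977 + C(38)*(-1475) = -1*977 + 13*(-1475) = -977 - 19175 = -20152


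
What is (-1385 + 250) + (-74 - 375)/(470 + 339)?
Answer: -918664/809 ≈ -1135.6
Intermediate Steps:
(-1385 + 250) + (-74 - 375)/(470 + 339) = -1135 - 449/809 = -918664/809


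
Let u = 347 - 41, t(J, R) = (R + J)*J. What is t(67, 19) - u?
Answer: 5456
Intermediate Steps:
t(J, R) = J*(J + R) (t(J, R) = (J + R)*J = J*(J + R))
u = 306
t(67, 19) - u = 67*(67 + 19) - 1*306 = 67*86 - 306 = 5762 - 306 = 5456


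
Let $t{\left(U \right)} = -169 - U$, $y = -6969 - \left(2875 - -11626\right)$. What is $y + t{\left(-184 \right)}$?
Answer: $-21455$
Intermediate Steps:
$y = -21470$ ($y = -6969 - \left(2875 + 11626\right) = -6969 - 14501 = -21470$)
$y + t{\left(-184 \right)} = -21470 - -15 = -21470 + \left(-169 + 184\right) = -21470 + 15 = -21455$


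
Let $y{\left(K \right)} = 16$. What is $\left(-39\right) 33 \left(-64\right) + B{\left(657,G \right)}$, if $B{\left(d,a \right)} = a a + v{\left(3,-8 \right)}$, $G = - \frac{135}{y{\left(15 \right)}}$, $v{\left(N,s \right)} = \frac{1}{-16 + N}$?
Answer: $\frac{274357373}{3328} \approx 82439.0$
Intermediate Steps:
$G = - \frac{135}{16} \approx -8.4375$
$B{\left(d,a \right)} = - \frac{1}{13} + a^{2}$ ($B{\left(d,a \right)} = a a + \frac{1}{-16 + 3} = a^{2} + \frac{1}{-13} = a^{2} - \frac{1}{13} = - \frac{1}{13} + a^{2}$)
$\left(-39\right) 33 \left(-64\right) + B{\left(657,G \right)} = \left(-39\right) 33 \left(-64\right) - \left(\frac{1}{13} - \left(- \frac{135}{16}\right)^{2}\right) = \left(-1287\right) \left(-64\right) + \left(- \frac{1}{13} + \frac{18225}{256}\right) = 82368 + \frac{236669}{3328} = \frac{274357373}{3328}$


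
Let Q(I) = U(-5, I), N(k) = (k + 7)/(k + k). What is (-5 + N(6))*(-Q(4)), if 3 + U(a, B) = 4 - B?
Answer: -47/4 ≈ -11.750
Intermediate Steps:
U(a, B) = 1 - B (U(a, B) = -3 + (4 - B) = 1 - B)
N(k) = (7 + k)/(2*k) (N(k) = (7 + k)/((2*k)) = (7 + k)*(1/(2*k)) = (7 + k)/(2*k))
Q(I) = 1 - I
(-5 + N(6))*(-Q(4)) = (-5 + (½)*(7 + 6)/6)*(-(1 - 1*4)) = (-5 + (½)*(⅙)*13)*(-(1 - 4)) = (-5 + 13/12)*(-1*(-3)) = -47/12*3 = -47/4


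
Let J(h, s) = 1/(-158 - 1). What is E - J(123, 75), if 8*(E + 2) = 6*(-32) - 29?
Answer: -37675/1272 ≈ -29.619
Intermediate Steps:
J(h, s) = -1/159 (J(h, s) = 1/(-159) = -1/159)
E = -237/8 (E = -2 + (6*(-32) - 29)/8 = -2 + (-192 - 29)/8 = -2 + (1/8)*(-221) = -2 - 221/8 = -237/8 ≈ -29.625)
E - J(123, 75) = -237/8 - 1*(-1/159) = -237/8 + 1/159 = -37675/1272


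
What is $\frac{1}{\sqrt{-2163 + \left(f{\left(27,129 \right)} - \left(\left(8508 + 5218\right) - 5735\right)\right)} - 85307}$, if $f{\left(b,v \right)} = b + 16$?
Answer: $- \frac{85307}{7277294360} - \frac{i \sqrt{10111}}{7277294360} \approx -1.1722 \cdot 10^{-5} - 1.3817 \cdot 10^{-8} i$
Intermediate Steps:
$f{\left(b,v \right)} = 16 + b$
$\frac{1}{\sqrt{-2163 + \left(f{\left(27,129 \right)} - \left(\left(8508 + 5218\right) - 5735\right)\right)} - 85307} = \frac{1}{\sqrt{-2163 + \left(\left(16 + 27\right) - \left(\left(8508 + 5218\right) - 5735\right)\right)} - 85307} = \frac{1}{\sqrt{-2163 + \left(43 - \left(13726 - 5735\right)\right)} - 85307} = \frac{1}{\sqrt{-2163 + \left(43 - 7991\right)} - 85307} = \frac{1}{\sqrt{-2163 - 7948} - 85307} = \frac{1}{\sqrt{-10111} - 85307} = \frac{1}{i \sqrt{10111} - 85307} = \frac{1}{-85307 + i \sqrt{10111}}$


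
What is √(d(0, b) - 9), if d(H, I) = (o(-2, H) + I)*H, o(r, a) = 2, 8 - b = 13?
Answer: 3*I ≈ 3.0*I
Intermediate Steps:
b = -5 (b = 8 - 1*13 = 8 - 13 = -5)
d(H, I) = H*(2 + I) (d(H, I) = (2 + I)*H = H*(2 + I))
√(d(0, b) - 9) = √(0*(2 - 5) - 9) = √(0*(-3) - 9) = √(0 - 9) = √(-9) = 3*I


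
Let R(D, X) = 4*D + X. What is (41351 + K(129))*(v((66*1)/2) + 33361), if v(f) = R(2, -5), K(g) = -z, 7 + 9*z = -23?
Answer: 4139237932/3 ≈ 1.3797e+9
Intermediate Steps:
z = -10/3 (z = -7/9 + (⅑)*(-23) = -7/9 - 23/9 = -10/3 ≈ -3.3333)
K(g) = 10/3 (K(g) = -1*(-10/3) = 10/3)
R(D, X) = X + 4*D
v(f) = 3 (v(f) = -5 + 4*2 = -5 + 8 = 3)
(41351 + K(129))*(v((66*1)/2) + 33361) = (41351 + 10/3)*(3 + 33361) = (124063/3)*33364 = 4139237932/3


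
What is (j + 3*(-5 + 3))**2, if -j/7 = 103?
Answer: 528529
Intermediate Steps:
j = -721 (j = -7*103 = -721)
(j + 3*(-5 + 3))**2 = (-721 + 3*(-5 + 3))**2 = (-721 + 3*(-2))**2 = (-721 - 6)**2 = (-727)**2 = 528529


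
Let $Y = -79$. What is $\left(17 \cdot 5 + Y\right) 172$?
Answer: $1032$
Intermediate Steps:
$\left(17 \cdot 5 + Y\right) 172 = \left(17 \cdot 5 - 79\right) 172 = \left(85 - 79\right) 172 = 6 \cdot 172 = 1032$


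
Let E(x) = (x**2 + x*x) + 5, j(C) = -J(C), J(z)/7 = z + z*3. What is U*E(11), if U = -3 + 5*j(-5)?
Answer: 172159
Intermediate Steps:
J(z) = 28*z (J(z) = 7*(z + z*3) = 7*(z + 3*z) = 7*(4*z) = 28*z)
j(C) = -28*C
U = 697 (U = -3 + 5*(-28*(-5)) = -3 + 5*140 = -3 + 700 = 697)
E(x) = 5 + 2*x**2 (E(x) = (x**2 + x**2) + 5 = 2*x**2 + 5 = 5 + 2*x**2)
U*E(11) = 697*(5 + 2*11**2) = 697*(5 + 2*121) = 697*(5 + 242) = 697*247 = 172159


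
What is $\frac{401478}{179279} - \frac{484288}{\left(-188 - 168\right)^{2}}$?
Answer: $- \frac{2246309534}{1420068959} \approx -1.5818$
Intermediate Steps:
$\frac{401478}{179279} - \frac{484288}{\left(-188 - 168\right)^{2}} = 401478 \cdot \frac{1}{179279} - \frac{484288}{\left(-356\right)^{2}} = \frac{401478}{179279} - \frac{484288}{126736} = \frac{401478}{179279} - \frac{30268}{7921} = - \frac{2246309534}{1420068959}$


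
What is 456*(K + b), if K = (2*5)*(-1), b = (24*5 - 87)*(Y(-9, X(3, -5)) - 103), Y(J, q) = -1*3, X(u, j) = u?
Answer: -1599648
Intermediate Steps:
Y(J, q) = -3
b = -3498 (b = (24*5 - 87)*(-3 - 103) = (120 - 87)*(-106) = 33*(-106) = -3498)
K = -10 (K = 10*(-1) = -10)
456*(K + b) = 456*(-10 - 3498) = 456*(-3508) = -1599648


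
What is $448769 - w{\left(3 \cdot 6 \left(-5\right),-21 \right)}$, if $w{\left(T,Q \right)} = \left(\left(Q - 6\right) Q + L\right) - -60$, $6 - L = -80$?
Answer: $448056$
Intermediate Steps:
$L = 86$ ($L = 6 - -80 = 6 + 80 = 86$)
$w{\left(T,Q \right)} = 146 + Q \left(-6 + Q\right)$ ($w{\left(T,Q \right)} = \left(\left(Q - 6\right) Q + 86\right) - -60 = \left(\left(-6 + Q\right) Q + 86\right) + 60 = \left(Q \left(-6 + Q\right) + 86\right) + 60 = \left(86 + Q \left(-6 + Q\right)\right) + 60 = 146 + Q \left(-6 + Q\right)$)
$448769 - w{\left(3 \cdot 6 \left(-5\right),-21 \right)} = 448769 - \left(146 + \left(-21\right)^{2} - -126\right) = 448769 - \left(146 + 441 + 126\right) = 448769 - 713 = 448056$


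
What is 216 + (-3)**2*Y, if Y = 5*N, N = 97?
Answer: 4581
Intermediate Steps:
Y = 485 (Y = 5*97 = 485)
216 + (-3)**2*Y = 216 + (-3)**2*485 = 216 + 9*485 = 216 + 4365 = 4581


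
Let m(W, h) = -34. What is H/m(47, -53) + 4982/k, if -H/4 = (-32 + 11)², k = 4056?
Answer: 1831043/34476 ≈ 53.111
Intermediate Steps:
H = -1764 (H = -4*(-32 + 11)² = -4*(-21)² = -4*441 = -1764)
H/m(47, -53) + 4982/k = -1764/(-34) + 4982/4056 = -1764*(-1/34) + 4982*(1/4056) = 882/17 + 2491/2028 = 1831043/34476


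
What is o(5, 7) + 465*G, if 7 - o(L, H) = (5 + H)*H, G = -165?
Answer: -76802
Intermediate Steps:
o(L, H) = 7 - H*(5 + H) (o(L, H) = 7 - (5 + H)*H = 7 - H*(5 + H))
o(5, 7) + 465*G = (7 - 1*7² - 5*7) + 465*(-165) = (7 - 1*49 - 35) - 76725 = (7 - 49 - 35) - 76725 = -77 - 76725 = -76802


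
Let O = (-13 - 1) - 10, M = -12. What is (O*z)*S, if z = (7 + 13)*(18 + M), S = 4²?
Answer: -46080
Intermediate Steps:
S = 16
z = 120 (z = (7 + 13)*(18 - 12) = 20*6 = 120)
O = -24 (O = -14 - 10 = -24)
(O*z)*S = -24*120*16 = -2880*16 = -46080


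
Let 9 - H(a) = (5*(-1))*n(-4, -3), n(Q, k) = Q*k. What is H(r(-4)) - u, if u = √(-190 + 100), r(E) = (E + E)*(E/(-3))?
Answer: 69 - 3*I*√10 ≈ 69.0 - 9.4868*I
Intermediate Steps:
r(E) = -2*E²/3 (r(E) = (2*E)*(E*(-⅓)) = (2*E)*(-E/3) = -2*E²/3)
u = 3*I*√10 (u = √(-90) = 3*I*√10 ≈ 9.4868*I)
H(a) = 69 (H(a) = 9 - 5*(-1)*(-4*(-3)) = 9 - (-5)*12 = 9 - 1*(-60) = 9 + 60 = 69)
H(r(-4)) - u = 69 - 3*I*√10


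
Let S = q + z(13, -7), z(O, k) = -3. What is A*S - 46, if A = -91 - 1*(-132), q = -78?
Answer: -3367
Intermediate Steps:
A = 41 (A = -91 + 132 = 41)
S = -81 (S = -78 - 3 = -81)
A*S - 46 = 41*(-81) - 46 = -3321 - 46 = -3367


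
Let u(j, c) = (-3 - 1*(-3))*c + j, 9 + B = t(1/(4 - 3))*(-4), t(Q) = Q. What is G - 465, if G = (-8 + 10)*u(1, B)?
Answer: -463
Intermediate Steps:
B = -13 (B = -9 - 4/(4 - 3) = -9 - 4/1 = -9 + 1*(-4) = -9 - 4 = -13)
u(j, c) = j (u(j, c) = (-3 + 3)*c + j = 0*c + j = 0 + j = j)
G = 2 (G = (-8 + 10)*1 = 2*1 = 2)
G - 465 = 2 - 465 = -463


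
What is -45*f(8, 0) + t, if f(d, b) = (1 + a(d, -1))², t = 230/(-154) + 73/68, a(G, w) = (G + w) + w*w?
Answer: -19087419/5236 ≈ -3645.4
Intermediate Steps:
a(G, w) = G + w + w² (a(G, w) = (G + w) + w² = G + w + w²)
t = -2199/5236 (t = 230*(-1/154) + 73*(1/68) = -115/77 + 73/68 = -2199/5236 ≈ -0.41998)
f(d, b) = (1 + d)² (f(d, b) = (1 + (d - 1 + (-1)²))² = (1 + (d - 1 + 1))² = (1 + d)²)
-45*f(8, 0) + t = -45*(1 + 8)² - 2199/5236 = -45*9² - 2199/5236 = -45*81 - 2199/5236 = -3645 - 2199/5236 = -19087419/5236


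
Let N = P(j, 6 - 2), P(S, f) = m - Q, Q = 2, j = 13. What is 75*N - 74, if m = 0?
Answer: -224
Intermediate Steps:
P(S, f) = -2 (P(S, f) = 0 - 1*2 = 0 - 2 = -2)
N = -2
75*N - 74 = 75*(-2) - 74 = -150 - 74 = -224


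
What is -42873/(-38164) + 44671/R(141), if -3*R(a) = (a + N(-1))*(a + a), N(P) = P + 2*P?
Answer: -1527494/658329 ≈ -2.3203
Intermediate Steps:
N(P) = 3*P
R(a) = -2*a*(-3 + a)/3 (R(a) = -(a + 3*(-1))*(a + a)/3 = -(a - 3)*2*a/3 = -(-3 + a)*2*a/3 = -2*a*(-3 + a)/3)
-42873/(-38164) + 44671/R(141) = -42873/(-38164) + 44671/(((2/3)*141*(3 - 1*141))) = -42873*(-1/38164) + 44671/(((2/3)*141*(3 - 141))) = 42873/38164 + 44671/(((2/3)*141*(-138))) = 42873/38164 + 44671/(-12972) = 42873/38164 + 44671*(-1/12972) = 42873/38164 - 44671/12972 = -1527494/658329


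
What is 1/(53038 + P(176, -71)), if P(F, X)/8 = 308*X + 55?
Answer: -1/121466 ≈ -8.2328e-6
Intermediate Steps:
P(F, X) = 440 + 2464*X (P(F, X) = 8*(308*X + 55) = 8*(55 + 308*X) = 440 + 2464*X)
1/(53038 + P(176, -71)) = 1/(53038 + (440 + 2464*(-71))) = 1/(53038 + (440 - 174944)) = 1/(53038 - 174504) = 1/(-121466) = -1/121466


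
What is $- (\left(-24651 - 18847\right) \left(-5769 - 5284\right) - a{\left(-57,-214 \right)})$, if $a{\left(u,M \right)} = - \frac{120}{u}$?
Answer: $- \frac{9134884446}{19} \approx -4.8078 \cdot 10^{8}$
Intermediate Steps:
$- (\left(-24651 - 18847\right) \left(-5769 - 5284\right) - a{\left(-57,-214 \right)}) = - (\left(-24651 - 18847\right) \left(-5769 - 5284\right) - - \frac{120}{-57}) = - (\left(-43498\right) \left(-11053\right) - \left(-120\right) \left(- \frac{1}{57}\right)) = - (480783394 - \frac{40}{19}) = \left(-1\right) \frac{9134884446}{19} = - \frac{9134884446}{19}$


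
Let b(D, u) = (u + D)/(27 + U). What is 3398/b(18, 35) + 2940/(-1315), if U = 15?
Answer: 37503144/13939 ≈ 2690.5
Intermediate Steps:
b(D, u) = D/42 + u/42 (b(D, u) = (u + D)/(27 + 15) = (D + u)/42 = (D + u)*(1/42) = D/42 + u/42)
3398/b(18, 35) + 2940/(-1315) = 3398/((1/42)*18 + (1/42)*35) + 2940/(-1315) = 3398/(3/7 + 5/6) + 2940*(-1/1315) = 3398/(53/42) - 588/263 = 3398*(42/53) - 588/263 = 142716/53 - 588/263 = 37503144/13939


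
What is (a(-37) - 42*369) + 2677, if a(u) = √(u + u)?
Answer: -12821 + I*√74 ≈ -12821.0 + 8.6023*I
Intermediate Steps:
a(u) = √2*√u (a(u) = √(2*u) = √2*√u)
(a(-37) - 42*369) + 2677 = (√2*√(-37) - 42*369) + 2677 = (√2*(I*√37) - 15498) + 2677 = (I*√74 - 15498) + 2677 = (-15498 + I*√74) + 2677 = -12821 + I*√74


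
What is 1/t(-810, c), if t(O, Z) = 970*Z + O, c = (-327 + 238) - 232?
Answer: -1/312180 ≈ -3.2033e-6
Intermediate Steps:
c = -321 (c = -89 - 232 = -321)
t(O, Z) = O + 970*Z
1/t(-810, c) = 1/(-810 + 970*(-321)) = 1/(-810 - 311370) = 1/(-312180) = -1/312180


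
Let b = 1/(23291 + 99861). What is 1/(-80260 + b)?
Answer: -123152/9884179519 ≈ -1.2460e-5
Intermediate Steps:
b = 1/123152 ≈ 8.1200e-6
1/(-80260 + b) = 1/(-80260 + 1/123152) = 1/(-9884179519/123152) = -123152/9884179519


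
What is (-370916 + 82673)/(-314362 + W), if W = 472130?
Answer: -288243/157768 ≈ -1.8270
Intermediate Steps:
(-370916 + 82673)/(-314362 + W) = (-370916 + 82673)/(-314362 + 472130) = -288243/157768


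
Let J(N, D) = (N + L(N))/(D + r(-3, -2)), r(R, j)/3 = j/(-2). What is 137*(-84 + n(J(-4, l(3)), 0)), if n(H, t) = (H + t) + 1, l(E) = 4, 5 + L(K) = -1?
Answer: -80967/7 ≈ -11567.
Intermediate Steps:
r(R, j) = -3*j/2 (r(R, j) = 3*(j/(-2)) = 3*(j*(-1/2)) = 3*(-j/2) = -3*j/2)
L(K) = -6 (L(K) = -5 - 1 = -6)
J(N, D) = (-6 + N)/(3 + D) (J(N, D) = (N - 6)/(D - 3/2*(-2)) = (-6 + N)/(D + 3) = (-6 + N)/(3 + D))
n(H, t) = 1 + H + t
137*(-84 + n(J(-4, l(3)), 0)) = 137*(-84 + (1 + (-6 - 4)/(3 + 4) + 0)) = 137*(-84 + (1 - 10/7 + 0)) = 137*(-84 - 3/7) = 137*(-591/7) = -80967/7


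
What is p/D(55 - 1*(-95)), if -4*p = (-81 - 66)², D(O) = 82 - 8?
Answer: -21609/296 ≈ -73.003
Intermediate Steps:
D(O) = 74
p = -21609/4 (p = -(-81 - 66)²/4 = -¼*(-147)² = -¼*21609 = -21609/4 ≈ -5402.3)
p/D(55 - 1*(-95)) = -21609/4/74 = -21609/4*1/74 = -21609/296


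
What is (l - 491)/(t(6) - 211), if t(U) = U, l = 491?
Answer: 0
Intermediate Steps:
(l - 491)/(t(6) - 211) = (491 - 491)/(6 - 211) = 0/(-205) = 0*(-1/205) = 0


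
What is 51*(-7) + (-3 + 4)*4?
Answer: -353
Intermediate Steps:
51*(-7) + (-3 + 4)*4 = -357 + 1*4 = -357 + 4 = -353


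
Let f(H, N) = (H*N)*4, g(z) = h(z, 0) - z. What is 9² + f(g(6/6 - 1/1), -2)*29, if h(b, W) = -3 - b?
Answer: 777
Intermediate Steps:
g(z) = -3 - 2*z (g(z) = (-3 - z) - z = -3 - 2*z)
f(H, N) = 4*H*N
9² + f(g(6/6 - 1/1), -2)*29 = 9² + (4*(-3 - 2*(6/6 - 1/1))*(-2))*29 = 81 + (4*(-3 - 2*(6*(⅙) - 1*1))*(-2))*29 = 81 + (4*(-3 - 2*(1 - 1))*(-2))*29 = 81 + (4*(-3 - 2*0)*(-2))*29 = 81 + (4*(-3 + 0)*(-2))*29 = 81 + (4*(-3)*(-2))*29 = 81 + 24*29 = 81 + 696 = 777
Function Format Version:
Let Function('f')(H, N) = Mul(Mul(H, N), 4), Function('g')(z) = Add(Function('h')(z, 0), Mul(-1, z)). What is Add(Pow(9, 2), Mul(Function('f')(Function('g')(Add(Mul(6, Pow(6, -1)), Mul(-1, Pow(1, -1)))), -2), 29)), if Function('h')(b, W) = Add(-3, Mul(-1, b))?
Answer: 777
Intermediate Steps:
Function('g')(z) = Add(-3, Mul(-2, z)) (Function('g')(z) = Add(Add(-3, Mul(-1, z)), Mul(-1, z)) = Add(-3, Mul(-2, z)))
Function('f')(H, N) = Mul(4, H, N)
Add(Pow(9, 2), Mul(Function('f')(Function('g')(Add(Mul(6, Pow(6, -1)), Mul(-1, Pow(1, -1)))), -2), 29)) = Add(Pow(9, 2), Mul(Mul(4, Add(-3, Mul(-2, Add(Mul(6, Pow(6, -1)), Mul(-1, Pow(1, -1))))), -2), 29)) = Add(81, Mul(Mul(4, Add(-3, Mul(-2, Add(Mul(6, Rational(1, 6)), Mul(-1, 1)))), -2), 29)) = Add(81, Mul(Mul(4, Add(-3, Mul(-2, Add(1, -1))), -2), 29)) = Add(81, Mul(Mul(4, Add(-3, Mul(-2, 0)), -2), 29)) = Add(81, Mul(Mul(4, Add(-3, 0), -2), 29)) = Add(81, Mul(Mul(4, -3, -2), 29)) = Add(81, Mul(24, 29)) = Add(81, 696) = 777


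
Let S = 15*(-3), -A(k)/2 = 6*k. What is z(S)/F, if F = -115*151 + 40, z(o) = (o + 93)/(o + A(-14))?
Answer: -16/710325 ≈ -2.2525e-5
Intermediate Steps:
A(k) = -12*k
S = -45
z(o) = (93 + o)/(168 + o) (z(o) = (o + 93)/(o - 12*(-14)) = (93 + o)/(o + 168) = (93 + o)/(168 + o))
F = -17325 (F = -17365 + 40 = -17325)
z(S)/F = ((93 - 45)/(168 - 45))/(-17325) = (48/123)*(-1/17325) = ((1/123)*48)*(-1/17325) = (16/41)*(-1/17325) = -16/710325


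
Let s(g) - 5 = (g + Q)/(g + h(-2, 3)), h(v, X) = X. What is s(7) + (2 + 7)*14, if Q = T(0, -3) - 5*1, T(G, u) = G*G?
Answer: 656/5 ≈ 131.20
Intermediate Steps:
T(G, u) = G²
Q = -5 (Q = 0² - 5*1 = 0 - 5 = -5)
s(g) = 5 + (-5 + g)/(3 + g) (s(g) = 5 + (g - 5)/(g + 3) = 5 + (-5 + g)/(3 + g))
s(7) + (2 + 7)*14 = 2*(5 + 3*7)/(3 + 7) + (2 + 7)*14 = 2*(5 + 21)/10 + 9*14 = 2*(⅒)*26 + 126 = 26/5 + 126 = 656/5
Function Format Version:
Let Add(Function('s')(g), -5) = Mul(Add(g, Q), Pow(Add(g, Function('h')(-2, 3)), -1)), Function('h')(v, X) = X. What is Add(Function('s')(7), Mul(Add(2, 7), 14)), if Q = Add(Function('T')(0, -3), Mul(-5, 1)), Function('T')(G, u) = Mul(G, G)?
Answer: Rational(656, 5) ≈ 131.20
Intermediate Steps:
Function('T')(G, u) = Pow(G, 2)
Q = -5 (Q = Add(Pow(0, 2), Mul(-5, 1)) = Add(0, -5) = -5)
Function('s')(g) = Add(5, Mul(Pow(Add(3, g), -1), Add(-5, g))) (Function('s')(g) = Add(5, Mul(Add(g, -5), Pow(Add(g, 3), -1))) = Add(5, Mul(Add(-5, g), Pow(Add(3, g), -1))) = Add(5, Mul(Pow(Add(3, g), -1), Add(-5, g))))
Add(Function('s')(7), Mul(Add(2, 7), 14)) = Add(Mul(2, Pow(Add(3, 7), -1), Add(5, Mul(3, 7))), Mul(Add(2, 7), 14)) = Add(Mul(2, Pow(10, -1), Add(5, 21)), Mul(9, 14)) = Add(Mul(2, Rational(1, 10), 26), 126) = Add(Rational(26, 5), 126) = Rational(656, 5)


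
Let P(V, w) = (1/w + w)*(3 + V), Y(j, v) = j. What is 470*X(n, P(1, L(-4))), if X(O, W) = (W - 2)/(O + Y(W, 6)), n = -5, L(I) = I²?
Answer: 39010/79 ≈ 493.80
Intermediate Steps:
P(V, w) = (3 + V)*(w + 1/w) (P(V, w) = (w + 1/w)*(3 + V) = (3 + V)*(w + 1/w))
X(O, W) = (-2 + W)/(O + W) (X(O, W) = (W - 2)/(O + W) = (-2 + W)/(O + W))
470*X(n, P(1, L(-4))) = 470*((-2 + (3 + 1 + ((-4)²)²*(3 + 1))/((-4)²))/(-5 + (3 + 1 + ((-4)²)²*(3 + 1))/((-4)²))) = 470*((-2 + (3 + 1 + 16²*4)/16)/(-5 + (3 + 1 + 16²*4)/16)) = 470*((-2 + (3 + 1 + 256*4)/16)/(-5 + (3 + 1 + 256*4)/16)) = 470*((-2 + (3 + 1 + 1024)/16)/(-5 + (3 + 1 + 1024)/16)) = 470*((-2 + (1/16)*1028)/(-5 + (1/16)*1028)) = 470*((-2 + 257/4)/(-5 + 257/4)) = 470*((249/4)/(237/4)) = 470*((4/237)*(249/4)) = 470*(83/79) = 39010/79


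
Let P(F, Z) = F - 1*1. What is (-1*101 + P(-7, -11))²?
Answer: 11881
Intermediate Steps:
P(F, Z) = -1 + F (P(F, Z) = F - 1 = -1 + F)
(-1*101 + P(-7, -11))² = (-1*101 + (-1 - 7))² = (-101 - 8)² = (-109)² = 11881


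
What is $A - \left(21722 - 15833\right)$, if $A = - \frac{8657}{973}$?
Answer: $- \frac{5738654}{973} \approx -5897.9$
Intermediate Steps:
$A = - \frac{8657}{973}$ ($A = \left(-8657\right) \frac{1}{973} = - \frac{8657}{973} \approx -8.8972$)
$A - \left(21722 - 15833\right) = - \frac{8657}{973} - \left(21722 - 15833\right) = - \frac{8657}{973} - 5889 = - \frac{5738654}{973}$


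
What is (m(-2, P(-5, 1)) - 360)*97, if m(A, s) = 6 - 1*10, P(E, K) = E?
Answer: -35308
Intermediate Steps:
m(A, s) = -4 (m(A, s) = 6 - 10 = -4)
(m(-2, P(-5, 1)) - 360)*97 = (-4 - 360)*97 = -364*97 = -35308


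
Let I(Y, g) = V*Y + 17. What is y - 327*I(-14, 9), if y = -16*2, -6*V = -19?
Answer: 8906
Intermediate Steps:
V = 19/6 (V = -⅙*(-19) = 19/6 ≈ 3.1667)
y = -32
I(Y, g) = 17 + 19*Y/6 (I(Y, g) = 19*Y/6 + 17 = 17 + 19*Y/6)
y - 327*I(-14, 9) = -32 - 327*(17 + (19/6)*(-14)) = -32 - 327*(17 - 133/3) = -32 - 327*(-82/3) = -32 + 8938 = 8906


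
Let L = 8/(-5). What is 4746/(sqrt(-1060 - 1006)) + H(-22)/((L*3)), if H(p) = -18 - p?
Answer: -5/6 - 2373*I*sqrt(2066)/1033 ≈ -0.83333 - 104.41*I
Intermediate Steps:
L = -8/5 (L = 8*(-1/5) = -8/5 ≈ -1.6000)
4746/(sqrt(-1060 - 1006)) + H(-22)/((L*3)) = 4746/(sqrt(-1060 - 1006)) + (-18 - 1*(-22))/((-8/5*3)) = 4746/(sqrt(-2066)) + (-18 + 22)/(-24/5) = 4746/((I*sqrt(2066))) + 4*(-5/24) = 4746*(-I*sqrt(2066)/2066) - 5/6 = -2373*I*sqrt(2066)/1033 - 5/6 = -5/6 - 2373*I*sqrt(2066)/1033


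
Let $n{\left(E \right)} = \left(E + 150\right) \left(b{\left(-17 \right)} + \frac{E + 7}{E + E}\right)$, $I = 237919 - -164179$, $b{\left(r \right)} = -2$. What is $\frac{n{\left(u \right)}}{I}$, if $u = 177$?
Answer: $- \frac{14279}{11861891} \approx -0.0012038$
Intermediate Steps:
$I = 402098$ ($I = 237919 + 164179 = 402098$)
$n{\left(E \right)} = \left(-2 + \frac{7 + E}{2 E}\right) \left(150 + E\right)$ ($n{\left(E \right)} = \left(E + 150\right) \left(-2 + \frac{E + 7}{E + E}\right) = \left(150 + E\right) \left(-2 + \frac{7 + E}{2 E}\right) = \left(-2 + \frac{7 + E}{2 E}\right) \left(150 + E\right)$)
$\frac{n{\left(u \right)}}{I} = \frac{\frac{1}{2} \cdot \frac{1}{177} \left(1050 - 177 \left(443 + 3 \cdot 177\right)\right)}{402098} = \frac{1}{2} \cdot \frac{1}{177} \left(1050 - 177 \left(443 + 531\right)\right) \frac{1}{402098} = \frac{1}{2} \cdot \frac{1}{177} \left(1050 - 177 \cdot 974\right) \frac{1}{402098} = \frac{1}{2} \cdot \frac{1}{177} \left(1050 - 172398\right) \frac{1}{402098} = \frac{1}{2} \cdot \frac{1}{177} \left(-171348\right) \frac{1}{402098} = \left(- \frac{28558}{59}\right) \frac{1}{402098} = - \frac{14279}{11861891}$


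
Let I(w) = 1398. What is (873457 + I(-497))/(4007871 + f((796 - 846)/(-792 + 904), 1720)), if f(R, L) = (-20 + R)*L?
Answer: 6123985/27808922 ≈ 0.22022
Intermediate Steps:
f(R, L) = L*(-20 + R)
(873457 + I(-497))/(4007871 + f((796 - 846)/(-792 + 904), 1720)) = (873457 + 1398)/(4007871 + 1720*(-20 + (796 - 846)/(-792 + 904))) = 874855/(4007871 + 1720*(-20 - 50/112)) = 874855/(4007871 + 1720*(-20 - 50*1/112)) = 874855/(4007871 + 1720*(-20 - 25/56)) = 874855/(4007871 + 1720*(-1145/56)) = 874855/(4007871 - 246175/7) = 874855/(27808922/7) = 874855*(7/27808922) = 6123985/27808922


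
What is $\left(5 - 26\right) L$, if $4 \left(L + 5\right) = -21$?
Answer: $\frac{861}{4} \approx 215.25$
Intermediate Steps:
$L = - \frac{41}{4}$ ($L = -5 + \frac{1}{4} \left(-21\right) = -5 - \frac{21}{4} = - \frac{41}{4} \approx -10.25$)
$\left(5 - 26\right) L = \left(5 - 26\right) \left(- \frac{41}{4}\right) = \left(-21\right) \left(- \frac{41}{4}\right) = \frac{861}{4}$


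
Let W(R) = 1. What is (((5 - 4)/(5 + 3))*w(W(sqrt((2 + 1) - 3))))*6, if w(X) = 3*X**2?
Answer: 9/4 ≈ 2.2500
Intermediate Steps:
(((5 - 4)/(5 + 3))*w(W(sqrt((2 + 1) - 3))))*6 = (((5 - 4)/(5 + 3))*(3*1**2))*6 = ((1/8)*(3*1))*6 = ((1*(1/8))*3)*6 = ((1/8)*3)*6 = (3/8)*6 = 9/4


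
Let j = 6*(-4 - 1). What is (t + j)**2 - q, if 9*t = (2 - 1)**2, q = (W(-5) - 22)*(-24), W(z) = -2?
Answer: 25705/81 ≈ 317.35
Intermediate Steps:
j = -30 (j = 6*(-5) = -30)
q = 576 (q = (-2 - 22)*(-24) = -24*(-24) = 576)
t = 1/9 (t = (2 - 1)**2/9 = (1/9)*1**2 = (1/9)*1 = 1/9 ≈ 0.11111)
(t + j)**2 - q = (1/9 - 30)**2 - 1*576 = (-269/9)**2 - 576 = 72361/81 - 576 = 25705/81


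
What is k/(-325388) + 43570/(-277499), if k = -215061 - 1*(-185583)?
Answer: -2998519819/45147422306 ≈ -0.066416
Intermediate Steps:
k = -29478 (k = -215061 + 185583 = -29478)
k/(-325388) + 43570/(-277499) = -29478/(-325388) + 43570/(-277499) = -29478*(-1/325388) + 43570*(-1/277499) = 14739/162694 - 43570/277499 = -2998519819/45147422306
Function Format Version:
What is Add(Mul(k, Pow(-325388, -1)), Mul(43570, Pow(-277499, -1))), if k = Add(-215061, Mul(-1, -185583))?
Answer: Rational(-2998519819, 45147422306) ≈ -0.066416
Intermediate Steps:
k = -29478 (k = Add(-215061, 185583) = -29478)
Add(Mul(k, Pow(-325388, -1)), Mul(43570, Pow(-277499, -1))) = Add(Mul(-29478, Pow(-325388, -1)), Mul(43570, Pow(-277499, -1))) = Add(Mul(-29478, Rational(-1, 325388)), Mul(43570, Rational(-1, 277499))) = Add(Rational(14739, 162694), Rational(-43570, 277499)) = Rational(-2998519819, 45147422306)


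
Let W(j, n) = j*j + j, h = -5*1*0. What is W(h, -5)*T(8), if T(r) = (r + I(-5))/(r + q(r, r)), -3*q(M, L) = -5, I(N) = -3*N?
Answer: 0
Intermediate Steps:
h = 0 (h = -5*0 = 0)
q(M, L) = 5/3 (q(M, L) = -⅓*(-5) = 5/3)
T(r) = (15 + r)/(5/3 + r) (T(r) = (r - 3*(-5))/(r + 5/3) = (r + 15)/(5/3 + r) = (15 + r)/(5/3 + r))
W(j, n) = j + j² (W(j, n) = j² + j = j + j²)
W(h, -5)*T(8) = (0*(1 + 0))*(3*(15 + 8)/(5 + 3*8)) = (0*1)*(3*23/(5 + 24)) = 0*(3*23/29) = 0*(3*(1/29)*23) = 0*(69/29) = 0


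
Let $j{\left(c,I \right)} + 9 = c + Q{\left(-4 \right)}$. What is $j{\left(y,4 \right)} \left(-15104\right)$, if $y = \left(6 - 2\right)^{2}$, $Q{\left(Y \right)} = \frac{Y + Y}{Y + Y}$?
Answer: $-120832$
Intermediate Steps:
$Q{\left(Y \right)} = 1$ ($Q{\left(Y \right)} = \frac{2 Y}{2 Y} = 2 Y \frac{1}{2 Y} = 1$)
$y = 16$ ($y = 4^{2} = 16$)
$j{\left(c,I \right)} = -8 + c$ ($j{\left(c,I \right)} = -9 + \left(c + 1\right) = -9 + \left(1 + c\right) = -8 + c$)
$j{\left(y,4 \right)} \left(-15104\right) = \left(-8 + 16\right) \left(-15104\right) = 8 \left(-15104\right) = -120832$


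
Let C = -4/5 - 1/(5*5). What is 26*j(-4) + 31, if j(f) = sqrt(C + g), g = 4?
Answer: 31 + 26*sqrt(79)/5 ≈ 77.219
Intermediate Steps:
C = -21/25 (C = -4*1/5 - 1/25 = -4/5 - 1*1/25 = -4/5 - 1/25 = -21/25 ≈ -0.84000)
j(f) = sqrt(79)/5 (j(f) = sqrt(-21/25 + 4) = sqrt(79/25) = sqrt(79)/5)
26*j(-4) + 31 = 26*(sqrt(79)/5) + 31 = 26*sqrt(79)/5 + 31 = 31 + 26*sqrt(79)/5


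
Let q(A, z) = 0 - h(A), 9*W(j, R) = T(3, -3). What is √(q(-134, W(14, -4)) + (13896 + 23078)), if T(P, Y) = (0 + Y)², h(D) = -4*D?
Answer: √36438 ≈ 190.89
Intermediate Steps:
T(P, Y) = Y²
W(j, R) = 1 (W(j, R) = (⅑)*(-3)² = (⅑)*9 = 1)
q(A, z) = 4*A (q(A, z) = 0 - (-4)*A = 0 + 4*A = 4*A)
√(q(-134, W(14, -4)) + (13896 + 23078)) = √(4*(-134) + (13896 + 23078)) = √(-536 + 36974) = √36438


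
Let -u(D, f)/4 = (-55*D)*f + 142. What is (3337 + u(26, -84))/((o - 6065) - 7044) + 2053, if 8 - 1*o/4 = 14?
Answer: 27439760/13133 ≈ 2089.4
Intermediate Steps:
o = -24 (o = 32 - 4*14 = 32 - 56 = -24)
u(D, f) = -568 + 220*D*f (u(D, f) = -4*((-55*D)*f + 142) = -4*(-55*D*f + 142) = -4*(142 - 55*D*f) = -568 + 220*D*f)
(3337 + u(26, -84))/((o - 6065) - 7044) + 2053 = (3337 + (-568 + 220*26*(-84)))/((-24 - 6065) - 7044) + 2053 = (3337 + (-568 - 480480))/(-6089 - 7044) + 2053 = (3337 - 481048)/(-13133) + 2053 = -477711*(-1/13133) + 2053 = 477711/13133 + 2053 = 27439760/13133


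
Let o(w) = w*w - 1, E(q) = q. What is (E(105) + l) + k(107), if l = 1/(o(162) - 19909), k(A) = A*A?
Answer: 73183037/6334 ≈ 11554.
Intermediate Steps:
k(A) = A**2
o(w) = -1 + w**2 (o(w) = w**2 - 1 = -1 + w**2)
l = 1/6334 (l = 1/((-1 + 162**2) - 19909) = 1/((-1 + 26244) - 19909) = 1/(26243 - 19909) = 1/6334 ≈ 0.00015788)
(E(105) + l) + k(107) = (105 + 1/6334) + 107**2 = 665071/6334 + 11449 = 73183037/6334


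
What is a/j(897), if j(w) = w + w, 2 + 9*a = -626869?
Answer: -208957/5382 ≈ -38.825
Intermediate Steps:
a = -208957/3 (a = -2/9 + (⅑)*(-626869) = -2/9 - 626869/9 = -208957/3 ≈ -69652.)
j(w) = 2*w
a/j(897) = -208957/(3*(2*897)) = -208957/3/1794 = -208957/3*1/1794 = -208957/5382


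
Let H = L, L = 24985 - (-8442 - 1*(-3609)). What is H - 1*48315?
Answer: -18497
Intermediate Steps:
L = 29818 (L = 24985 - (-8442 + 3609) = 24985 - 1*(-4833) = 24985 + 4833 = 29818)
H = 29818
H - 1*48315 = 29818 - 1*48315 = 29818 - 48315 = -18497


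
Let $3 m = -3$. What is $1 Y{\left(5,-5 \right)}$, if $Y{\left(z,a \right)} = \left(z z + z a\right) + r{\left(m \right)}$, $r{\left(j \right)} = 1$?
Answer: $1$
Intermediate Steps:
$m = -1$ ($m = \frac{1}{3} \left(-3\right) = -1$)
$Y{\left(z,a \right)} = 1 + z^{2} + a z$ ($Y{\left(z,a \right)} = \left(z z + z a\right) + 1 = \left(z^{2} + a z\right) + 1 = 1 + z^{2} + a z$)
$1 Y{\left(5,-5 \right)} = 1 \left(1 + 5^{2} - 25\right) = 1 \left(1 + 25 - 25\right) = 1 \cdot 1 = 1$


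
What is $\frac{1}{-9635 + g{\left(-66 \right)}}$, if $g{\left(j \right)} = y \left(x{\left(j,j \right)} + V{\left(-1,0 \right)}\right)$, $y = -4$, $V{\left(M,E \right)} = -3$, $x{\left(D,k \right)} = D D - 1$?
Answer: $- \frac{1}{27043} \approx -3.6978 \cdot 10^{-5}$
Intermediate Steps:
$x{\left(D,k \right)} = -1 + D^{2}$ ($x{\left(D,k \right)} = D^{2} - 1 = -1 + D^{2}$)
$g{\left(j \right)} = 16 - 4 j^{2}$ ($g{\left(j \right)} = - 4 \left(\left(-1 + j^{2}\right) - 3\right) = - 4 \left(-4 + j^{2}\right) = 16 - 4 j^{2}$)
$\frac{1}{-9635 + g{\left(-66 \right)}} = \frac{1}{-9635 + \left(16 - 4 \left(-66\right)^{2}\right)} = \frac{1}{-9635 + \left(16 - 17424\right)} = \frac{1}{-9635 - 17408} = \frac{1}{-27043} = - \frac{1}{27043}$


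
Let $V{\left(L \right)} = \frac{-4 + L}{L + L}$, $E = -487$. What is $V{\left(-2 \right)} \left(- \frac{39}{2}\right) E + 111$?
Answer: $\frac{57423}{4} \approx 14356.0$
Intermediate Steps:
$V{\left(L \right)} = \frac{-4 + L}{2 L}$
$V{\left(-2 \right)} \left(- \frac{39}{2}\right) E + 111 = \frac{-4 - 2}{2 \left(-2\right)} \left(- \frac{39}{2}\right) \left(-487\right) + 111 = \frac{1}{2} \left(- \frac{1}{2}\right) \left(-6\right) \left(\left(-39\right) \frac{1}{2}\right) \left(-487\right) + 111 = \frac{3}{2} \left(- \frac{39}{2}\right) \left(-487\right) + 111 = \left(- \frac{117}{4}\right) \left(-487\right) + 111 = \frac{56979}{4} + 111 = \frac{57423}{4}$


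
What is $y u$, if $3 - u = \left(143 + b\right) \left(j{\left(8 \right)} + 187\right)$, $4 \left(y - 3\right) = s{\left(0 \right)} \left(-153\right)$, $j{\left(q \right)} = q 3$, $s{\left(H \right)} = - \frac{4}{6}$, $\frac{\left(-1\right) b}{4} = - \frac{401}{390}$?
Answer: $- \frac{57497534}{65} \approx -8.8458 \cdot 10^{5}$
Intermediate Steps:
$b = \frac{802}{195}$ ($b = - 4 \left(- \frac{401}{390}\right) = - 4 \left(\left(-401\right) \frac{1}{390}\right) = \left(-4\right) \left(- \frac{401}{390}\right) = \frac{802}{195} \approx 4.1128$)
$s{\left(H \right)} = - \frac{2}{3}$ ($s{\left(H \right)} = \left(-4\right) \frac{1}{6} = - \frac{2}{3}$)
$j{\left(q \right)} = 3 q$
$y = \frac{57}{2}$ ($y = 3 + \frac{\left(- \frac{2}{3}\right) \left(-153\right)}{4} = 3 + \frac{1}{4} \cdot 102 = 3 + \frac{51}{2} = \frac{57}{2} \approx 28.5$)
$u = - \frac{6052372}{195}$ ($u = 3 - \left(143 + \frac{802}{195}\right) \left(3 \cdot 8 + 187\right) = 3 - \frac{28687 \left(24 + 187\right)}{195} = 3 - \frac{28687}{195} \cdot 211 = 3 - \frac{6052957}{195} = - \frac{6052372}{195} \approx -31038.0$)
$y u = \frac{57}{2} \left(- \frac{6052372}{195}\right) = - \frac{57497534}{65}$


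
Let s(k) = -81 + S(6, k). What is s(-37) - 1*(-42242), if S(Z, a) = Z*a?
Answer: 41939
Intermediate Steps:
s(k) = -81 + 6*k
s(-37) - 1*(-42242) = (-81 + 6*(-37)) - 1*(-42242) = (-81 - 222) + 42242 = -303 + 42242 = 41939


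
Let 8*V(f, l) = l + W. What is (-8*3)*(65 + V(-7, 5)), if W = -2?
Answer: -1569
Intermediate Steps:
V(f, l) = -¼ + l/8 (V(f, l) = (l - 2)/8 = (-2 + l)/8 = -¼ + l/8)
(-8*3)*(65 + V(-7, 5)) = (-8*3)*(65 + (-¼ + (⅛)*5)) = -24*(65 + (-¼ + 5/8)) = -24*(65 + 3/8) = -24*523/8 = -1569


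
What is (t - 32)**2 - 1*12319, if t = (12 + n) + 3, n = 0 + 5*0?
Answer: -12030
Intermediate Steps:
n = 0 (n = 0 + 0 = 0)
t = 15 (t = (12 + 0) + 3 = 12 + 3 = 15)
(t - 32)**2 - 1*12319 = (15 - 32)**2 - 1*12319 = (-17)**2 - 12319 = 289 - 12319 = -12030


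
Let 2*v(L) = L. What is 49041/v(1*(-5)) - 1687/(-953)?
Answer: -93463711/4765 ≈ -19615.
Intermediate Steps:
v(L) = L/2
49041/v(1*(-5)) - 1687/(-953) = 49041/(((1*(-5))/2)) - 1687/(-953) = 49041/(((1/2)*(-5))) - 1687*(-1/953) = 49041/(-5/2) + 1687/953 = 49041*(-2/5) + 1687/953 = -98082/5 + 1687/953 = -93463711/4765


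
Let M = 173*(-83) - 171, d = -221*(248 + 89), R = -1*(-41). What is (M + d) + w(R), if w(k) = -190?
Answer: -89197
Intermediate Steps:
R = 41
d = -74477 (d = -221*337 = -74477)
M = -14530 (M = -14359 - 171 = -14530)
(M + d) + w(R) = (-14530 - 74477) - 190 = -89007 - 190 = -89197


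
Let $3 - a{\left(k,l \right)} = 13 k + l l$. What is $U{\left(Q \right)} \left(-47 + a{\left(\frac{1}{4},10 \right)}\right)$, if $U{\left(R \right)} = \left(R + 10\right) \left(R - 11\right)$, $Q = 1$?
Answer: $\frac{32395}{2} \approx 16198.0$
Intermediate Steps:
$U{\left(R \right)} = \left(-11 + R\right) \left(10 + R\right)$ ($U{\left(R \right)} = \left(10 + R\right) \left(-11 + R\right) = \left(-11 + R\right) \left(10 + R\right)$)
$a{\left(k,l \right)} = 3 - l^{2} - 13 k$ ($a{\left(k,l \right)} = 3 - \left(13 k + l l\right) = 3 - \left(13 k + l^{2}\right) = 3 - \left(l^{2} + 13 k\right) = 3 - l^{2} - 13 k$)
$U{\left(Q \right)} \left(-47 + a{\left(\frac{1}{4},10 \right)}\right) = \left(-110 + 1^{2} - 1\right) \left(-47 - \left(97 + \frac{13}{4}\right)\right) = \left(-110 + 1 - 1\right) \left(-47 - \frac{401}{4}\right) = - 110 \left(-47 - \frac{401}{4}\right) = \left(-110\right) \left(- \frac{589}{4}\right) = \frac{32395}{2}$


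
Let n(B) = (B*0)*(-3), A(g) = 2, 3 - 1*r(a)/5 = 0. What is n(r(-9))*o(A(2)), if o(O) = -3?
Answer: 0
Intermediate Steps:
r(a) = 15 (r(a) = 15 - 5*0 = 15 + 0 = 15)
n(B) = 0 (n(B) = 0*(-3) = 0)
n(r(-9))*o(A(2)) = 0*(-3) = 0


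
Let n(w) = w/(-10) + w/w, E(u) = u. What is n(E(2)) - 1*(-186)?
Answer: 934/5 ≈ 186.80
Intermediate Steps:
n(w) = 1 - w/10 (n(w) = w*(-1/10) + 1 = -w/10 + 1 = 1 - w/10)
n(E(2)) - 1*(-186) = (1 - 1/10*2) - 1*(-186) = (1 - 1/5) + 186 = 4/5 + 186 = 934/5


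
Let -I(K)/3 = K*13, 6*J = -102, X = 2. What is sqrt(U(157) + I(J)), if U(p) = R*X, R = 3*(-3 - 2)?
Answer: sqrt(633) ≈ 25.159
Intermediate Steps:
J = -17 (J = (1/6)*(-102) = -17)
R = -15 (R = 3*(-5) = -15)
I(K) = -39*K (I(K) = -3*K*13 = -39*K)
U(p) = -30 (U(p) = -15*2 = -30)
sqrt(U(157) + I(J)) = sqrt(-30 - 39*(-17)) = sqrt(-30 + 663) = sqrt(633)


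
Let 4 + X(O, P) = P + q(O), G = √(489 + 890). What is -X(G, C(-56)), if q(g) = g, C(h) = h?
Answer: 60 - √1379 ≈ 22.865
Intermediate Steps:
G = √1379 ≈ 37.135
X(O, P) = -4 + O + P (X(O, P) = -4 + (P + O) = -4 + (O + P) = -4 + O + P)
-X(G, C(-56)) = -(-4 + √1379 - 56) = -(-60 + √1379) = 60 - √1379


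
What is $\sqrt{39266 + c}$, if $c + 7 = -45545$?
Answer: $i \sqrt{6286} \approx 79.284 i$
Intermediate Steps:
$c = -45552$ ($c = -7 - 45545 = -45552$)
$\sqrt{39266 + c} = \sqrt{39266 - 45552} = \sqrt{-6286} = i \sqrt{6286}$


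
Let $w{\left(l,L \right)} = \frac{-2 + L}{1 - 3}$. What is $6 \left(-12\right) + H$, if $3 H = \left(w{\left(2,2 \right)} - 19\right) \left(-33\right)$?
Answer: $137$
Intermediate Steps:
$w{\left(l,L \right)} = 1 - \frac{L}{2}$ ($w{\left(l,L \right)} = \frac{-2 + L}{-2} = \left(-2 + L\right) \left(- \frac{1}{2}\right) = 1 - \frac{L}{2}$)
$H = 209$ ($H = \frac{\left(\left(1 - 1\right) - 19\right) \left(-33\right)}{3} = \frac{\left(0 - 19\right) \left(-33\right)}{3} = \frac{\left(-19\right) \left(-33\right)}{3} = \frac{1}{3} \cdot 627 = 209$)
$6 \left(-12\right) + H = 6 \left(-12\right) + 209 = -72 + 209 = 137$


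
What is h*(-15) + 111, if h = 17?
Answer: -144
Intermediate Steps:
h*(-15) + 111 = 17*(-15) + 111 = -255 + 111 = -144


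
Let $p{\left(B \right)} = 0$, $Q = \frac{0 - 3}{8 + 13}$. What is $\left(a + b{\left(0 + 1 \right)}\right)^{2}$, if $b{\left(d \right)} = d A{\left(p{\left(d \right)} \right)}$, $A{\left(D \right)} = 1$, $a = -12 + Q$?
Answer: $\frac{6084}{49} \approx 124.16$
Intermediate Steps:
$Q = - \frac{1}{7}$ ($Q = - \frac{3}{21} = \left(-3\right) \frac{1}{21} = - \frac{1}{7} \approx -0.14286$)
$a = - \frac{85}{7}$ ($a = -12 - \frac{1}{7} = - \frac{85}{7} \approx -12.143$)
$b{\left(d \right)} = d$ ($b{\left(d \right)} = d 1 = d$)
$\left(a + b{\left(0 + 1 \right)}\right)^{2} = \left(- \frac{85}{7} + \left(0 + 1\right)\right)^{2} = \left(- \frac{85}{7} + 1\right)^{2} = \left(- \frac{78}{7}\right)^{2} = \frac{6084}{49}$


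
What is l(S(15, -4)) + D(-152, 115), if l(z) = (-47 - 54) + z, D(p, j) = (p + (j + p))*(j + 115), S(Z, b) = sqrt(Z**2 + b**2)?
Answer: -43571 + sqrt(241) ≈ -43556.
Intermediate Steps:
D(p, j) = (115 + j)*(j + 2*p) (D(p, j) = (j + 2*p)*(115 + j) = (115 + j)*(j + 2*p))
l(z) = -101 + z
l(S(15, -4)) + D(-152, 115) = (-101 + sqrt(15**2 + (-4)**2)) + (115**2 + 115*115 + 230*(-152) + 2*115*(-152)) = (-101 + sqrt(225 + 16)) + (13225 + 13225 - 34960 - 34960) = (-101 + sqrt(241)) - 43470 = -43571 + sqrt(241)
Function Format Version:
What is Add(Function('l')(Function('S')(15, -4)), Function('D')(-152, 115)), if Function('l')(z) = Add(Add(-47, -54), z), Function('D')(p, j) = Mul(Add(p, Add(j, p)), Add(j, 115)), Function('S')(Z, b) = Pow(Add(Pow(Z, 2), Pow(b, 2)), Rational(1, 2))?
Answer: Add(-43571, Pow(241, Rational(1, 2))) ≈ -43556.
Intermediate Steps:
Function('D')(p, j) = Mul(Add(115, j), Add(j, Mul(2, p))) (Function('D')(p, j) = Mul(Add(j, Mul(2, p)), Add(115, j)) = Mul(Add(115, j), Add(j, Mul(2, p))))
Function('l')(z) = Add(-101, z)
Add(Function('l')(Function('S')(15, -4)), Function('D')(-152, 115)) = Add(Add(-101, Pow(Add(Pow(15, 2), Pow(-4, 2)), Rational(1, 2))), Add(Pow(115, 2), Mul(115, 115), Mul(230, -152), Mul(2, 115, -152))) = Add(Add(-101, Pow(Add(225, 16), Rational(1, 2))), Add(13225, 13225, -34960, -34960)) = Add(Add(-101, Pow(241, Rational(1, 2))), -43470) = Add(-43571, Pow(241, Rational(1, 2)))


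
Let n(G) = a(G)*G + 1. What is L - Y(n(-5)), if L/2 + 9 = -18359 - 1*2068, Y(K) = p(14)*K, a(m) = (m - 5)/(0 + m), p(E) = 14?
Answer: -40746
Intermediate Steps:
a(m) = (-5 + m)/m
n(G) = -4 + G (n(G) = ((-5 + G)/G)*G + 1 = (-5 + G) + 1 = -4 + G)
Y(K) = 14*K
L = -40872 (L = -18 + 2*(-18359 - 1*2068) = -18 + 2*(-18359 - 2068) = -18 + 2*(-20427) = -18 - 40854 = -40872)
L - Y(n(-5)) = -40872 - 14*(-4 - 5) = -40872 - 14*(-9) = -40872 - 1*(-126) = -40872 + 126 = -40746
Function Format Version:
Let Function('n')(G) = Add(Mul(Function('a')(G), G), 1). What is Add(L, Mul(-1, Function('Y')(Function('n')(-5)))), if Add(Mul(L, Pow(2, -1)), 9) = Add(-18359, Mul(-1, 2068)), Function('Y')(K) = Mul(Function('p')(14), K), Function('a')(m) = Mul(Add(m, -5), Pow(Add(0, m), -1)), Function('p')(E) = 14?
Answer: -40746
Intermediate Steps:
Function('a')(m) = Mul(Pow(m, -1), Add(-5, m)) (Function('a')(m) = Mul(Add(-5, m), Pow(m, -1)) = Mul(Pow(m, -1), Add(-5, m)))
Function('n')(G) = Add(-4, G) (Function('n')(G) = Add(Mul(Mul(Pow(G, -1), Add(-5, G)), G), 1) = Add(Add(-5, G), 1) = Add(-4, G))
Function('Y')(K) = Mul(14, K)
L = -40872 (L = Add(-18, Mul(2, Add(-18359, Mul(-1, 2068)))) = Add(-18, Mul(2, Add(-18359, -2068))) = Add(-18, Mul(2, -20427)) = Add(-18, -40854) = -40872)
Add(L, Mul(-1, Function('Y')(Function('n')(-5)))) = Add(-40872, Mul(-1, Mul(14, Add(-4, -5)))) = Add(-40872, Mul(-1, Mul(14, -9))) = Add(-40872, Mul(-1, -126)) = Add(-40872, 126) = -40746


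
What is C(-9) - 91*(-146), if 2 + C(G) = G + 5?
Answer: 13280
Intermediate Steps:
C(G) = 3 + G (C(G) = -2 + (G + 5) = -2 + (5 + G) = 3 + G)
C(-9) - 91*(-146) = (3 - 9) - 91*(-146) = -6 + 13286 = 13280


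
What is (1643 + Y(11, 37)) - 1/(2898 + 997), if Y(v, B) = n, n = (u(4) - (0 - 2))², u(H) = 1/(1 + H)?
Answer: 32091679/19475 ≈ 1647.8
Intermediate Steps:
n = 121/25 (n = (1/(1 + 4) - (0 - 2))² = (1/5 - 1*(-2))² = (⅕ + 2)² = (11/5)² = 121/25 ≈ 4.8400)
Y(v, B) = 121/25
(1643 + Y(11, 37)) - 1/(2898 + 997) = (1643 + 121/25) - 1/(2898 + 997) = 41196/25 - 1/3895 = 32091679/19475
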